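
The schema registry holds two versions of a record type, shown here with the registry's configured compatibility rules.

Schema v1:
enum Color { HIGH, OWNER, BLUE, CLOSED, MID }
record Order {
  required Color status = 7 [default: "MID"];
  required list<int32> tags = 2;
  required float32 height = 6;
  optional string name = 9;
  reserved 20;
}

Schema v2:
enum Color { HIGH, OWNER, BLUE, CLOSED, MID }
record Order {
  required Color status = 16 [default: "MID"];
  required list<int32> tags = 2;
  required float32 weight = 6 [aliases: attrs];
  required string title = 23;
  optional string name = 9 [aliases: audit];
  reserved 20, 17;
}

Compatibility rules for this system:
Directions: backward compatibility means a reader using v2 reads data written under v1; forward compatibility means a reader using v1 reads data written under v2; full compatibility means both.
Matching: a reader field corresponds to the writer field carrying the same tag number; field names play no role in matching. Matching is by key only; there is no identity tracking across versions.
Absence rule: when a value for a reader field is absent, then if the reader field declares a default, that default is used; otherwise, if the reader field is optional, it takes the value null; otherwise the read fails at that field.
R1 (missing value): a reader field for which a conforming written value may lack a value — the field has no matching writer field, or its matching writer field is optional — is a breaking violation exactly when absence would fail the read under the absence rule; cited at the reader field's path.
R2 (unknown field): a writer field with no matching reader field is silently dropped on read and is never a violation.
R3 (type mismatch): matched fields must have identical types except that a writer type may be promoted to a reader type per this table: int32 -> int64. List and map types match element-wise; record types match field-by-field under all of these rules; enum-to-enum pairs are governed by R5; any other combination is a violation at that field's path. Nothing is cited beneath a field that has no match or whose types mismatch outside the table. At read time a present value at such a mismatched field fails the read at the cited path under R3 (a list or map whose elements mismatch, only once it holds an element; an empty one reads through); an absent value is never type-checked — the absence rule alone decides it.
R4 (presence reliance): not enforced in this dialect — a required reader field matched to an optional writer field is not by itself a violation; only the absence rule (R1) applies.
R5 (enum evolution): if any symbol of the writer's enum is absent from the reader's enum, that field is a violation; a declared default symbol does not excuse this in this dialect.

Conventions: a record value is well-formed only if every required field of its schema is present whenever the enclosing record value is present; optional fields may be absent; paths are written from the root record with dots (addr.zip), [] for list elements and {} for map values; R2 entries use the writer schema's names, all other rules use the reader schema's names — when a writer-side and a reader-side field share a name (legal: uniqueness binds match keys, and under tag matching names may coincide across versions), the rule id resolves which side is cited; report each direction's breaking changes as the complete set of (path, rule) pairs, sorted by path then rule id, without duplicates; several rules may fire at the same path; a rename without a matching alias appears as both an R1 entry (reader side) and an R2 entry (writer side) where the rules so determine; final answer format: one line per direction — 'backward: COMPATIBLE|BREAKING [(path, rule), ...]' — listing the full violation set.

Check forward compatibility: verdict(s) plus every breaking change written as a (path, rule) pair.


the writer's type comes first in each Order pair
forward analysis of Order with v1 as reader and v2 as writer:
  status: no writer match
  tags: paired with writer tags (list<int32> -> list<int32>; writer required)
  height: paired with writer weight (float32 -> float32; writer required)
  name: paired with writer name (string -> string; writer optional)
  leftover writer field: status
  leftover writer field: title
  => no violations; forward on Order: COMPATIBLE
the rest of the Order diff is inert for this question:
  field status in record Order: tag 7 changed to 16 -> fires no rule on Order, leaving the asked answer as it is
  renamed field height to weight in record Order -> fires no rule on Order, leaving the asked answer as it is
  added field title to record Order: required string, tag 23 (in v2 it sits immediately before name) -> matters only for Order's backward compatibility — outside the asked direction

forward: COMPATIBLE []


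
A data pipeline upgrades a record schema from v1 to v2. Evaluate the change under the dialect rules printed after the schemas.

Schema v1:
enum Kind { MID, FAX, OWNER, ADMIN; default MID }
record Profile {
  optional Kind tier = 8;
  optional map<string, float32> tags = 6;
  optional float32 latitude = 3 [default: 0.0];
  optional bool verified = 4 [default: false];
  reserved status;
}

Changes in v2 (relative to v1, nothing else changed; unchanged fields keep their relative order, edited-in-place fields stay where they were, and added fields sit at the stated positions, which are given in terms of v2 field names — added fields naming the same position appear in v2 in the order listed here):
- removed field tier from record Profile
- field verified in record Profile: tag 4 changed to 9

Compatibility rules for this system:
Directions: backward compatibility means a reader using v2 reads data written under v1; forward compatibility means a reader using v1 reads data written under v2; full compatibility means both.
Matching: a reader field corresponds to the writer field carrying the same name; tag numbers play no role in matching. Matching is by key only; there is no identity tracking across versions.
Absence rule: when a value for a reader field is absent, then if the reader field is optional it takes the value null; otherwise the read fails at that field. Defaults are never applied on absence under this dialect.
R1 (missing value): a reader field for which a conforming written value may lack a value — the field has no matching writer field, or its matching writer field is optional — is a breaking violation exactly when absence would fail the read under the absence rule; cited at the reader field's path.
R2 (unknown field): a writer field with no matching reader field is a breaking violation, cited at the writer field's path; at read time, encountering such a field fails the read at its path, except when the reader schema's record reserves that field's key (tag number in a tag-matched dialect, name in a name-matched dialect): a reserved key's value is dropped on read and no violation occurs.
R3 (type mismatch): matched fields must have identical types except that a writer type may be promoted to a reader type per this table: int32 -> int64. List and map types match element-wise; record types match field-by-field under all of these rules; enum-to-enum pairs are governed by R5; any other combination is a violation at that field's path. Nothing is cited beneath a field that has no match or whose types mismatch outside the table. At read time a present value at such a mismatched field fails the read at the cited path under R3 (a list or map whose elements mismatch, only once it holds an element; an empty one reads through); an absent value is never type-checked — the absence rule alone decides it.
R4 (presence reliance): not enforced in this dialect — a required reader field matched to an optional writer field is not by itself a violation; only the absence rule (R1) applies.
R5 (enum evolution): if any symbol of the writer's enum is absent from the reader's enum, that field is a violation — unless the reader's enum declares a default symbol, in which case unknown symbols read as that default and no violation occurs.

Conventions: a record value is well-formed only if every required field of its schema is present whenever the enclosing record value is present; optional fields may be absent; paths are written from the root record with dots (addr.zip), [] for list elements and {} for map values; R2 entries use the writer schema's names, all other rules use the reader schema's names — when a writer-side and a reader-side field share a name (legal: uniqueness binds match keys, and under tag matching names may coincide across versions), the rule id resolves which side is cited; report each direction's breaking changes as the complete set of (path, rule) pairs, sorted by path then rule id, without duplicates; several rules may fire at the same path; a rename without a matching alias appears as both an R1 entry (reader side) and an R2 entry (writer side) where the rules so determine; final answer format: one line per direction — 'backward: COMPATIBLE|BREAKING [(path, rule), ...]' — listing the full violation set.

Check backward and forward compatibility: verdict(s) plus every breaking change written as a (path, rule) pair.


backward: BREAKING [(tier, R2)]; forward: COMPATIBLE []

arrows below run writer -> reader for Profile
backward on Profile — v2 reading data written by v1:
  map<string, float32> -> map<string, float32>, writer optional: tags aligns to tags
  float32 -> float32, writer optional: latitude aligns to latitude
  bool -> bool, writer optional: verified aligns to verified
  tier (writer side), unknown to reader
  R2 fires at tier
  backward on Profile therefore BREAKING (1)
forward on Profile — v1 reading data written by v2:
  tier: no writer match
  map<string, float32> -> map<string, float32>, writer optional: tags aligns to tags
  float32 -> float32, writer optional: latitude aligns to latitude
  bool -> bool, writer optional: verified aligns to verified
  => no violations; forward on Profile: COMPATIBLE


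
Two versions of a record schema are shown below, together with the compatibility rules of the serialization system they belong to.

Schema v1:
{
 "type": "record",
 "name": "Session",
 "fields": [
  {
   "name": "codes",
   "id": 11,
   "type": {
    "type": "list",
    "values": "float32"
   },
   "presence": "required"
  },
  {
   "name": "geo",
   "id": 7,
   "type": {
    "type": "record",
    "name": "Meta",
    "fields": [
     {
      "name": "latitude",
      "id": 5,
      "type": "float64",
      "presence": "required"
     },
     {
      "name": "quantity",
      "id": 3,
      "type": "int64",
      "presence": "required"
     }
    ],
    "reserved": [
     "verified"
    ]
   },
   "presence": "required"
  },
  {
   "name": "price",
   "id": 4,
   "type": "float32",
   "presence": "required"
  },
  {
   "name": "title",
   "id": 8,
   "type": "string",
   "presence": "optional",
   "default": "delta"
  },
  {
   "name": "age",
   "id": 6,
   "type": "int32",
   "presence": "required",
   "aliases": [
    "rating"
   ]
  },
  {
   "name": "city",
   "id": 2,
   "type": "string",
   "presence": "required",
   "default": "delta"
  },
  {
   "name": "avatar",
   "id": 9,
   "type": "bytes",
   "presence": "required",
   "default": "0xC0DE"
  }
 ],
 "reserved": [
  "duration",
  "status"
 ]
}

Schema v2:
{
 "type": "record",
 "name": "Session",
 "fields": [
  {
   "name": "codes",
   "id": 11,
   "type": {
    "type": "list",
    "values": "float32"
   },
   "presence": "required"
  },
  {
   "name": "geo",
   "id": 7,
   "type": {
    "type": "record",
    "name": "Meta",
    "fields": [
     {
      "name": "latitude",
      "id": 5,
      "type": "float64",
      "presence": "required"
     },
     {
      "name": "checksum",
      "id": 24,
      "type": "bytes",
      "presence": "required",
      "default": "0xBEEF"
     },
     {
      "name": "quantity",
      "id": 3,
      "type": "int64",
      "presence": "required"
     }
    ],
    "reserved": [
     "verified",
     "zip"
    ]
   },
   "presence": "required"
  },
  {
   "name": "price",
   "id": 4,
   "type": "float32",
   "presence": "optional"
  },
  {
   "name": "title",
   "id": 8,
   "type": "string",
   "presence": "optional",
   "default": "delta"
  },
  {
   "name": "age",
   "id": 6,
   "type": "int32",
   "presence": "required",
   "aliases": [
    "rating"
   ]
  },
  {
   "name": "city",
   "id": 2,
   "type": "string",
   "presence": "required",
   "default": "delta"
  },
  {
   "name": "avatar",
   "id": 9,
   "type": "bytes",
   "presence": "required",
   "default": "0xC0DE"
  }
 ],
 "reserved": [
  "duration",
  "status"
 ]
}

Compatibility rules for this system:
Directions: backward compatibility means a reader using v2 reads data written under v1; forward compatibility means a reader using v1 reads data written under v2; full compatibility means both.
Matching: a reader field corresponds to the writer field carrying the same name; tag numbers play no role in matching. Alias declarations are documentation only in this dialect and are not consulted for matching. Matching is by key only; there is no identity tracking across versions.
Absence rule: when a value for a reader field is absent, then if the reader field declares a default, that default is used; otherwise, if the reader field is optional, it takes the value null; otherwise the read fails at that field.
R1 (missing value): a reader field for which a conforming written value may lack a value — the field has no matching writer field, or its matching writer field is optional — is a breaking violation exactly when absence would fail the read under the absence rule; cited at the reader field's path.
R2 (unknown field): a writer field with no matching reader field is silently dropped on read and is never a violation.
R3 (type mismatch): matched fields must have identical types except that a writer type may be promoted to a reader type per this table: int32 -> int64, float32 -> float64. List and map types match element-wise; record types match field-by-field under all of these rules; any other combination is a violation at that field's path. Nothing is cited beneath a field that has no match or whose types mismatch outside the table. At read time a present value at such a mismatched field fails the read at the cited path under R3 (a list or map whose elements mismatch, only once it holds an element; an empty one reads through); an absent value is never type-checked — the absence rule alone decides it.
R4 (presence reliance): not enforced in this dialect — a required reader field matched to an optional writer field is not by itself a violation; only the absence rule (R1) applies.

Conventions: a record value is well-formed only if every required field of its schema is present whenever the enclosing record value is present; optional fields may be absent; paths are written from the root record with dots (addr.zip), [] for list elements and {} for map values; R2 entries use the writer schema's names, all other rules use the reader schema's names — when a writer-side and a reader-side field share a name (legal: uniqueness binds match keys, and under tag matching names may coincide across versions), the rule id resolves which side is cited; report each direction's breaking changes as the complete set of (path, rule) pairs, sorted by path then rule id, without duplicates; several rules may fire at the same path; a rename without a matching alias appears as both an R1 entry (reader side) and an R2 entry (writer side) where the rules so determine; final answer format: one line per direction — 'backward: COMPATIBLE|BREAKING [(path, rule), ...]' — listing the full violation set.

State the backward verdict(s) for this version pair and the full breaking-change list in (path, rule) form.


backward: COMPATIBLE []

each type pair in Session: writer, then reader
backward analysis of Session with v2 as reader and v1 as writer:
  codes <- codes (list<float32> -> list<float32>, writer required)
  geo <- geo (Meta -> Meta, writer required)
  price <- price (float32 -> float32, writer required)
  title <- title (string -> string, writer optional)
  age <- age (int32 -> int32, writer required)
  city <- city (string -> string, writer required)
  avatar <- avatar (bytes -> bytes, writer required)
  geo.latitude <- geo.latitude (float64 -> float64, writer required)
  no writer field matches reader geo.checksum
  geo.quantity <- geo.quantity (int64 -> int64, writer required)
  => no violations; backward on Session: COMPATIBLE
diffs on Session not affecting the asked answer:
  added field checksum to record Meta: required bytes, tag 24, default 0xBEEF (in v2 it sits immediately before quantity) -> inert for the asked Session verdict: nothing fires
  field price in record Session: required changed to optional -> its effect on Session is confined to the forward direction, not asked


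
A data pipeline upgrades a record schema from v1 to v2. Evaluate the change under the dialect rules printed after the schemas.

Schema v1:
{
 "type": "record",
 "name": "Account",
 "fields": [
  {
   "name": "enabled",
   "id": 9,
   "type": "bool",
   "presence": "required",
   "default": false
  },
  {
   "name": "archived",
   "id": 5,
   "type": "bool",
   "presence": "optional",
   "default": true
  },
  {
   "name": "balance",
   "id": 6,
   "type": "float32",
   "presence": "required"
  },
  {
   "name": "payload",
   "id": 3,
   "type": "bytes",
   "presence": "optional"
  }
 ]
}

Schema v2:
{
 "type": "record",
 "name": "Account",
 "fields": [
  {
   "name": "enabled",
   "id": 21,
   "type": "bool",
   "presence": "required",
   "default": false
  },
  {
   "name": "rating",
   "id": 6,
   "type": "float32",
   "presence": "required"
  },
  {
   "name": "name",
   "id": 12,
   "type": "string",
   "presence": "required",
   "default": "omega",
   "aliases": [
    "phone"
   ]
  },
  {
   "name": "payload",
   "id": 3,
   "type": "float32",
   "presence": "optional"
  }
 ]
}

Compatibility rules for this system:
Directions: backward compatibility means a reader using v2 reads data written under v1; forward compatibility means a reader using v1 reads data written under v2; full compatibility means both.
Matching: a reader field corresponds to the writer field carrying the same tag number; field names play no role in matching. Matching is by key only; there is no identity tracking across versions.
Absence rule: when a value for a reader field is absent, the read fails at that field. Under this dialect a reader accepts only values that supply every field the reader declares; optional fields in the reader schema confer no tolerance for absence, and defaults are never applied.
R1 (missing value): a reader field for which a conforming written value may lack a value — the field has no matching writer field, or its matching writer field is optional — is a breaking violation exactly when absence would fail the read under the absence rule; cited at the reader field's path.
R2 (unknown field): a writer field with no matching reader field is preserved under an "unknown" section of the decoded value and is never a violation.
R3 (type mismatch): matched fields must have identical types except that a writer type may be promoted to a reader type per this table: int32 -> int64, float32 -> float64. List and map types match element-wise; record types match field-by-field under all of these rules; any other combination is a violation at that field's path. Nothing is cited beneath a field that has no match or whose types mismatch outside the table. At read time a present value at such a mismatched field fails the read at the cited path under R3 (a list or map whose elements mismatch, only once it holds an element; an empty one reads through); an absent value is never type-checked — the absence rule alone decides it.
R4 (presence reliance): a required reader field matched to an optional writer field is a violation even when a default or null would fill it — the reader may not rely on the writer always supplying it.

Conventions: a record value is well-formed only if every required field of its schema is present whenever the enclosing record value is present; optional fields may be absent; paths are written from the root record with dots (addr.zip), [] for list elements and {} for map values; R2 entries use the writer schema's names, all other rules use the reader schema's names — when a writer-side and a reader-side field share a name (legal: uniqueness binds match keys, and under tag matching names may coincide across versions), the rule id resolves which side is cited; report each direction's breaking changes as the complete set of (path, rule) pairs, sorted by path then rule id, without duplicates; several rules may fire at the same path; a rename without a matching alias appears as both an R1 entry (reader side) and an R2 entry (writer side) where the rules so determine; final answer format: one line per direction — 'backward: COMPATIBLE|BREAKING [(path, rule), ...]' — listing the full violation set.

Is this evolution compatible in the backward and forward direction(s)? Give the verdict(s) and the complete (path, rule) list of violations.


backward: BREAKING [(enabled, R1), (name, R1), (payload, R1), (payload, R3)]; forward: BREAKING [(archived, R1), (enabled, R1), (payload, R1), (payload, R3)]

arrows below run writer -> reader for Account
backward pass over Account, reader schema v2, writer schema v1:
  enabled: no writer-side match
  writer required, float32 -> float32: reader rating maps from writer balance
  name: no writer-side match
  writer optional, bytes -> float32: reader payload maps from writer payload
  writer enabled: unknown to reader
  writer archived: unknown to reader
  rule R1 violated at enabled
  rule R1 violated at name
  rule R1 violated at payload
  rule R3 violated at payload
  backward on Account therefore BREAKING (4)
forward pass over Account, reader schema v1, writer schema v2:
  enabled: no writer-side match
  archived: no writer-side match
  writer required, float32 -> float32: reader balance maps from writer rating
  writer optional, float32 -> bytes: reader payload maps from writer payload
  writer enabled: unknown to reader
  writer name: unknown to reader
  rule R1 violated at archived
  rule R1 violated at enabled
  rule R1 violated at payload
  rule R3 violated at payload
  forward on Account therefore BREAKING (4)


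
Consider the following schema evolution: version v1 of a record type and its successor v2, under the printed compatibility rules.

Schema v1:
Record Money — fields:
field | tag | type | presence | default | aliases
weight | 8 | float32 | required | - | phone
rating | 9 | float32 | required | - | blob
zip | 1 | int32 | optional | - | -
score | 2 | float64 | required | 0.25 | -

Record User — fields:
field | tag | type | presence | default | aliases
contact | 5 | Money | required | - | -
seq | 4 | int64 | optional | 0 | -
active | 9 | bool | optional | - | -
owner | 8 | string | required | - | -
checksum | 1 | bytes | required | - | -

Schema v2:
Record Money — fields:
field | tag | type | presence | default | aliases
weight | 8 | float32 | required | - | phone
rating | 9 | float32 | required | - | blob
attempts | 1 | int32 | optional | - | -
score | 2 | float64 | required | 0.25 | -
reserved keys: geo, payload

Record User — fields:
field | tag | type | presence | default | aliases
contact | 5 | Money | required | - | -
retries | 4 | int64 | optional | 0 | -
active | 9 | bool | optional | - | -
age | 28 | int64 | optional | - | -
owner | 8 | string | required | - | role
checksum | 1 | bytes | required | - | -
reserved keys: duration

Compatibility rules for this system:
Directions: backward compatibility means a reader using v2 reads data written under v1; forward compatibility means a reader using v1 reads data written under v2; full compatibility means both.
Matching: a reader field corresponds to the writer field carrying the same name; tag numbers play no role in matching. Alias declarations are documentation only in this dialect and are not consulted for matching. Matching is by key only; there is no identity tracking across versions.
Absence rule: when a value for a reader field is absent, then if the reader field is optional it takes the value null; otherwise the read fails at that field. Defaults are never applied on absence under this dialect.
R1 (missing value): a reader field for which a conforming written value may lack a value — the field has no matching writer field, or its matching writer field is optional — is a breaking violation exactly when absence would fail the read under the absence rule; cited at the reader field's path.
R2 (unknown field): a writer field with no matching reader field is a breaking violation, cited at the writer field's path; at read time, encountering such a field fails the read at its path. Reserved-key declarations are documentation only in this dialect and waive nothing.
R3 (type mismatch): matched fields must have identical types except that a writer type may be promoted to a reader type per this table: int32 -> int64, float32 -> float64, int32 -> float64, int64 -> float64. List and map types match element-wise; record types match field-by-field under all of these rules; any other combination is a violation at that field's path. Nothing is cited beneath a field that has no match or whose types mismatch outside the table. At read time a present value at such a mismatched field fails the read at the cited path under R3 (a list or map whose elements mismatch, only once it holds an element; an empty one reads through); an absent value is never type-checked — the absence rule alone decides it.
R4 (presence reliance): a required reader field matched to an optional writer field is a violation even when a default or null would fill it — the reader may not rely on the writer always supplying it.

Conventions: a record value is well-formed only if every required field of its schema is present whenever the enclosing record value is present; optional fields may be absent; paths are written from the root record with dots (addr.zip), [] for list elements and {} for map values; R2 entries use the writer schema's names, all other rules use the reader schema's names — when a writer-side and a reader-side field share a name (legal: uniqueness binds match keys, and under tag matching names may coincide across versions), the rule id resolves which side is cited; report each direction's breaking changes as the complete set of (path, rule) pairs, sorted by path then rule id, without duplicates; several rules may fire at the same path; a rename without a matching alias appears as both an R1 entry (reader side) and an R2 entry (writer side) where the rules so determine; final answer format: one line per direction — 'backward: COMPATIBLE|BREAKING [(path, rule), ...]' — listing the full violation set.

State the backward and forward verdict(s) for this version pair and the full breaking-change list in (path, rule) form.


backward: BREAKING [(contact.zip, R2), (seq, R2)]; forward: BREAKING [(age, R2), (contact.attempts, R2), (retries, R2)]

in User below, arrows point writer -> reader
backward on User — v2 reading data written by v1:
  Money -> Money, writer required: contact aligns to contact
  retries: no writer-side match
  bool -> bool, writer optional: active aligns to active
  age: no writer-side match
  string -> string, writer required: owner aligns to owner
  bytes -> bytes, writer required: checksum aligns to checksum
  seq (writer side), unknown to reader
  float32 -> float32, writer required: contact.weight aligns to contact.weight
  float32 -> float32, writer required: contact.rating aligns to contact.rating
  contact.attempts: no writer-side match
  float64 -> float64, writer required: contact.score aligns to contact.score
  contact.zip (writer side), unknown to reader
  breaking: (contact.zip, R2)
  breaking: (seq, R2)
  backward on User therefore BREAKING (2)
forward on User — v1 reading data written by v2:
  Money -> Money, writer required: contact aligns to contact
  seq: no writer-side match
  bool -> bool, writer optional: active aligns to active
  string -> string, writer required: owner aligns to owner
  bytes -> bytes, writer required: checksum aligns to checksum
  retries (writer side), unknown to reader
  age (writer side), unknown to reader
  float32 -> float32, writer required: contact.weight aligns to contact.weight
  float32 -> float32, writer required: contact.rating aligns to contact.rating
  contact.zip: no writer-side match
  float64 -> float64, writer required: contact.score aligns to contact.score
  contact.attempts (writer side), unknown to reader
  breaking: (age, R2)
  breaking: (contact.attempts, R2)
  breaking: (retries, R2)
  forward on User therefore BREAKING (3)


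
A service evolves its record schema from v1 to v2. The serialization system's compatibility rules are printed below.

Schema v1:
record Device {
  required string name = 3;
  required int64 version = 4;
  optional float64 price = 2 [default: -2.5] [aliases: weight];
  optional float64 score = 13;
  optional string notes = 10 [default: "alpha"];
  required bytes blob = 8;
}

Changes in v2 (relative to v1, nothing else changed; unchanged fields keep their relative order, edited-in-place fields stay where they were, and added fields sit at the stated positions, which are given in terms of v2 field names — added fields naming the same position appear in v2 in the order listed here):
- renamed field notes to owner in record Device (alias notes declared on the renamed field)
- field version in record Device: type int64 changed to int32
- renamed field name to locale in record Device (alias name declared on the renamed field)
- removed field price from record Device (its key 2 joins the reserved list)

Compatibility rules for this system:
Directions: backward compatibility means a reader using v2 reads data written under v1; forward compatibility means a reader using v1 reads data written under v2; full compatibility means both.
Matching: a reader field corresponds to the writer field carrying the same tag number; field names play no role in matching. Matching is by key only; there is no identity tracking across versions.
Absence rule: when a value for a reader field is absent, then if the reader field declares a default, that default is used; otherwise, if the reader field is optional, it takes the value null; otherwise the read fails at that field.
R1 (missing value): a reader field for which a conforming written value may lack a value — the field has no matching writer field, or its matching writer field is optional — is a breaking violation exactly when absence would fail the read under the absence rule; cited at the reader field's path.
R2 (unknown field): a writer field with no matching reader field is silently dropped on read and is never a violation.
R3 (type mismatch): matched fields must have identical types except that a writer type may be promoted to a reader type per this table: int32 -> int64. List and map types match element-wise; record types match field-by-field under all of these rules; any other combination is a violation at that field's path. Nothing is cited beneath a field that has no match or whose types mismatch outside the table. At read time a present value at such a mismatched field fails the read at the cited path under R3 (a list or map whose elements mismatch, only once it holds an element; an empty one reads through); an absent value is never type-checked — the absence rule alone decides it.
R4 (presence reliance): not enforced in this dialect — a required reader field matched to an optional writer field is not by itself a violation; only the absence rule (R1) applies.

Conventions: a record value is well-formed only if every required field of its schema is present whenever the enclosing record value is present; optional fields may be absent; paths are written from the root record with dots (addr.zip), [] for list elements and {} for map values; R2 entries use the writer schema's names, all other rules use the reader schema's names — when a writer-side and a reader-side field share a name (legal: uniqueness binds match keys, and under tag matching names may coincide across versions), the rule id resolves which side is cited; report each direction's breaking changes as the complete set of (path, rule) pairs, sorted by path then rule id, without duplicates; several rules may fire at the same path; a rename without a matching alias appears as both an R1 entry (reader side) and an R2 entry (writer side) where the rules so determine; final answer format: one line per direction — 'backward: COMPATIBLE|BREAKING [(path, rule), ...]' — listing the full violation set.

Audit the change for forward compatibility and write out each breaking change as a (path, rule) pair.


each type pair in Device: writer, then reader
forward analysis of Device with v1 as reader and v2 as writer:
  name <- locale (string -> string, writer required)
  version <- version (int32 -> int64, writer required)
  price has no writer counterpart
  score <- score (float64 -> float64, writer optional)
  notes <- owner (string -> string, writer optional)
  blob <- blob (bytes -> bytes, writer required)
  nothing fires on Device: forward is COMPATIBLE
ruling out the remaining Device differences:
  renamed field notes to owner in record Device (alias notes declared on the renamed field) -> no rule fires on it in Device's dialect; the asked verdict holds
  field version in record Device: type int64 changed to int32 -> affects backward compatibility only, which is not asked
  renamed field name to locale in record Device (alias name declared on the renamed field) -> no rule fires on it in Device's dialect; the asked verdict holds
  removed field price from record Device (its key 2 joins the reserved list) -> no rule fires on it in Device's dialect; the asked verdict holds

forward: COMPATIBLE []


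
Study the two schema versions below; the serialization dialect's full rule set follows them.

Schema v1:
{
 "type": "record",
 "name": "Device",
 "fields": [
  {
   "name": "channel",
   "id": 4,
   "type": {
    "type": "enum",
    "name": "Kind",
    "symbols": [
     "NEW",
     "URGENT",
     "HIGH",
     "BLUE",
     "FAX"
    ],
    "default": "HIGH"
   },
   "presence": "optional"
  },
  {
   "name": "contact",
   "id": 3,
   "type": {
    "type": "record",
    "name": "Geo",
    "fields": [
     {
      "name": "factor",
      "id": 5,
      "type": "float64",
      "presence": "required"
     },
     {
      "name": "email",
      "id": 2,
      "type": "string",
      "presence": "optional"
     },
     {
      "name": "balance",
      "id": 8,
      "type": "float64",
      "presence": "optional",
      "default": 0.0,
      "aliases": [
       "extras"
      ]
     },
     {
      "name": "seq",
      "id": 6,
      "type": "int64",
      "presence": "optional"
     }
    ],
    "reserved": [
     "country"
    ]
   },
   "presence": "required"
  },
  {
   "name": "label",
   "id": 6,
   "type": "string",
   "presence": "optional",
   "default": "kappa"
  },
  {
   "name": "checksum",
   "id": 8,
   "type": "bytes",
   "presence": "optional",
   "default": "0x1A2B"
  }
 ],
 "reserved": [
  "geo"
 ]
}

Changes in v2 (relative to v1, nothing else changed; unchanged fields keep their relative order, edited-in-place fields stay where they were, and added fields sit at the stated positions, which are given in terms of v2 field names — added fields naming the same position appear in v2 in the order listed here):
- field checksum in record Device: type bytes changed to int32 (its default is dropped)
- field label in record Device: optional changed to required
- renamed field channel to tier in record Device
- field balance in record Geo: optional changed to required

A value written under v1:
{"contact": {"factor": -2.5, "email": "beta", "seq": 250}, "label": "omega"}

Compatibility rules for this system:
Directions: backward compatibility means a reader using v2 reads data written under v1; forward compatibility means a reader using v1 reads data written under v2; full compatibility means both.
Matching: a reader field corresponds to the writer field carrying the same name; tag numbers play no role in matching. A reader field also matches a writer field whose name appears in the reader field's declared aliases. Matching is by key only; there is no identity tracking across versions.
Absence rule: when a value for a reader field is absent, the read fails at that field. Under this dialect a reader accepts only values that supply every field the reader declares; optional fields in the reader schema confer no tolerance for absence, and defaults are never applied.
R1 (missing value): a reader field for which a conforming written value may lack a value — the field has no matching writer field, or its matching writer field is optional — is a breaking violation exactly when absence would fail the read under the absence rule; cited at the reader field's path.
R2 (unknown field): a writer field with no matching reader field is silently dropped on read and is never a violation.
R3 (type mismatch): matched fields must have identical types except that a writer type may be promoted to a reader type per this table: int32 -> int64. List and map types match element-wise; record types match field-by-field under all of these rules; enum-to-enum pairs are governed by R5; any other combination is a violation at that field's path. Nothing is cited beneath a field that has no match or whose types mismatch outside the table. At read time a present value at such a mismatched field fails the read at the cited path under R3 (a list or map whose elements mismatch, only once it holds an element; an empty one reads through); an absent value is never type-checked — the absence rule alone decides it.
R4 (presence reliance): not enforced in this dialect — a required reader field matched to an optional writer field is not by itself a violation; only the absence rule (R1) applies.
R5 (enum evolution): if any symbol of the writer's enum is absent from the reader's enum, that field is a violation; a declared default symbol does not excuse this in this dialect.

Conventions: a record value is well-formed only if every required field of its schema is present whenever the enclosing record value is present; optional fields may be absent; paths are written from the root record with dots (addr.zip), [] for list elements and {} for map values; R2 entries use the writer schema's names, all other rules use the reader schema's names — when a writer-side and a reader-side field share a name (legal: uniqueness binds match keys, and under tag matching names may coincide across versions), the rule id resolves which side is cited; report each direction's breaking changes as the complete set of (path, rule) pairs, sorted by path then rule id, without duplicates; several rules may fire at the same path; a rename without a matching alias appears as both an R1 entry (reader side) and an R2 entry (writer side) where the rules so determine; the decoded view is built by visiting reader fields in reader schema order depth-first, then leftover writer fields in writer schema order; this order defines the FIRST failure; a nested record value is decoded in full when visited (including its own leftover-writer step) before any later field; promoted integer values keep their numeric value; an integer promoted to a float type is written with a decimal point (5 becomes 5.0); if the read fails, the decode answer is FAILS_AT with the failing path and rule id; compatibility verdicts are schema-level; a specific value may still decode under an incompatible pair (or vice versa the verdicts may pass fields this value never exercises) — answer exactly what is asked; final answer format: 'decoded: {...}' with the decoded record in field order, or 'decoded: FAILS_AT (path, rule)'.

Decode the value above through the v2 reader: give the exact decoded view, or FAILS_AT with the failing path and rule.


decoded: FAILS_AT (tier, R1)

the writer's type comes first in each Device pair
migrating the Device value to v2:
  read fails at tier under R1 (no fill)
  => FAILS_AT (tier, R1)
diffs on Device not affecting the asked answer:
  field checksum in record Device: type bytes changed to int32 (its default is dropped) -> shifts the Device verdicts, not this decode
  field label in record Device: optional changed to required -> shifts the Device verdicts, not this decode
  field balance in record Geo: optional changed to required -> shifts the Device verdicts, not this decode
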